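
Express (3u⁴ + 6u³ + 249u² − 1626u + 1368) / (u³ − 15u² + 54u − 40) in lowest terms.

(3u² + 21u + 342)/(u − 10)

By polynomial division,
  3u⁴ + 6u³ + 249u² − 1626u + 1368 = (3u + 51)(u³ − 15u² + 54u − 40) + (852u² − 4260u + 3408)
  u³ − 15u² + 54u − 40 = ((1/852)u − 5/426)(852u² − 4260u + 3408) + (0)
Last nonzero remainder: 852u² − 4260u + 3408. Dividing through by 852 gives the monic gcd u² − 5u + 4.
Cancel u² − 5u + 4 from numerator and denominator to get the reduced form.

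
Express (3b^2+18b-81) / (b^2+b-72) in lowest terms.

(3b-9)/(b-8)

Apply the Euclidean algorithm:
  3b^2+18b-81 = (3)(b^2+b-72) + (15b+135)
  b^2+b-72 = ((1/15)b-8/15)(15b+135) + (0)
Last nonzero remainder: 15b+135. Dividing through by 15 gives the monic gcd b+9.
Cancel b+9 from numerator and denominator to get the reduced form.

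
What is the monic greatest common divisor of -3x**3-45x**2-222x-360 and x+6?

Apply the Euclidean algorithm:
  -3x**3-45x**2-222x-360 = (-3x**2-27x-60)(x+6) + (0)
The last nonzero remainder x+6 is already monic.

x+6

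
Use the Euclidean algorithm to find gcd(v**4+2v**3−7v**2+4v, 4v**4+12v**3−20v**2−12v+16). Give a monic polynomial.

Repeated division with remainder:
  v**4+2v**3−7v**2+4v = (1/4)(4v**4+12v**3−20v**2−12v+16) + (−v**3−2v**2+7v−4)
  4v**4+12v**3−20v**2−12v+16 = (−4v−4)(−v**3−2v**2+7v−4) + (0)
Last nonzero remainder: −v**3−2v**2+7v−4. Dividing through by −1 gives the monic gcd v**3+2v**2−7v+4.

v**3+2v**2−7v+4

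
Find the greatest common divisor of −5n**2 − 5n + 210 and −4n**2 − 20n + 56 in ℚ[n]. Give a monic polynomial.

n + 7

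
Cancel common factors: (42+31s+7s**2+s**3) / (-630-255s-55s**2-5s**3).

(-2-s)/(30+5s)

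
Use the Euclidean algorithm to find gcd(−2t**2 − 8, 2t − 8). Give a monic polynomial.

1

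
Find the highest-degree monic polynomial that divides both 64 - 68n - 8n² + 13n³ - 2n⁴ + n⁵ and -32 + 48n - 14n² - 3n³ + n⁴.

Apply the Euclidean algorithm:
  n⁵ - 2n⁴ + 13n³ - 8n² - 68n + 64 = (n + 1)(n⁴ - 3n³ - 14n² + 48n - 32) + (30n³ - 42n² - 84n + 96)
  n⁴ - 3n³ - 14n² + 48n - 32 = ((1/30)n - 4/75)(30n³ - 42n² - 84n + 96) + (-(336/25)n² + (1008/25)n - 672/25)
  30n³ - 42n² - 84n + 96 = (-(125/56)n - 25/7)(-(336/25)n² + (1008/25)n - 672/25) + (0)
Last nonzero remainder: -(336/25)n² + (1008/25)n - 672/25. Dividing through by -336/25 gives the monic gcd n² - 3n + 2.

2 - 3n + n²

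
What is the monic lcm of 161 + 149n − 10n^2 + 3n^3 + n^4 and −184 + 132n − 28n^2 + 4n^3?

−322 − 137n + 169n^2 − 16n^3 + n^4 + n^5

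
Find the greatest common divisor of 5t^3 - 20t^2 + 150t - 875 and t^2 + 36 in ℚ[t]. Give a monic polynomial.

Apply the Euclidean algorithm:
  5t^3 - 20t^2 + 150t - 875 = (5t - 20)(t^2 + 36) + (-30t - 155)
  t^2 + 36 = (-(1/30)t + 31/180)(-30t - 155) + (2257/36)
  -30t - 155 = (-(1080/2257)t - 5580/2257)(2257/36) + (0)
The last nonzero remainder is the constant 2257/36, so the polynomials are coprime and gcd = 1.

1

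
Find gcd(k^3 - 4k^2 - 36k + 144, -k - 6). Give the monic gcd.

Apply the Euclidean algorithm:
  k^3 - 4k^2 - 36k + 144 = (-k^2 + 10k - 24)(-k - 6) + (0)
Last nonzero remainder: -k - 6. Dividing through by -1 gives the monic gcd k + 6.

k + 6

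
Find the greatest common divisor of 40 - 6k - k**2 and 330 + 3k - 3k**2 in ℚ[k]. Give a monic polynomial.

Apply the Euclidean algorithm:
  -k**2 - 6k + 40 = (1/3)(-3k**2 + 3k + 330) + (-7k - 70)
  -3k**2 + 3k + 330 = ((3/7)k - 33/7)(-7k - 70) + (0)
Last nonzero remainder: -7k - 70. Dividing through by -7 gives the monic gcd k + 10.

10 + k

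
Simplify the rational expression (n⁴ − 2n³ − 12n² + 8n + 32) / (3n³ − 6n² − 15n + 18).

(n³ − 4n² − 4n + 16)/(3n² − 12n + 9)

Repeated division with remainder:
  n⁴ − 2n³ − 12n² + 8n + 32 = ((1/3)n)(3n³ − 6n² − 15n + 18) + (−7n² + 2n + 32)
  3n³ − 6n² − 15n + 18 = (−(3/7)n + 36/49)(−7n² + 2n + 32) + (−(135/49)n − 270/49)
  −7n² + 2n + 32 = ((343/135)n − 784/135)(−(135/49)n − 270/49) + (0)
Last nonzero remainder: −(135/49)n − 270/49. Dividing through by −135/49 gives the monic gcd n + 2.
Cancel n + 2 from numerator and denominator to get the reduced form.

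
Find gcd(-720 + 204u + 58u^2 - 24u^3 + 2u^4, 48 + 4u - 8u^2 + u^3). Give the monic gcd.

24 - 10u + u^2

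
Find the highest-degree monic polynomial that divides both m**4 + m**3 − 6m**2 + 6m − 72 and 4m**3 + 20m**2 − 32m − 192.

m**2 + m − 12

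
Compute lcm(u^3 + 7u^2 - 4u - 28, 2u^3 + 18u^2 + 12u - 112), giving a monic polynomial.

Apply the Euclidean algorithm:
  u^3 + 7u^2 - 4u - 28 = (1/2)(2u^3 + 18u^2 + 12u - 112) + (-2u^2 - 10u + 28)
  2u^3 + 18u^2 + 12u - 112 = (-u - 4)(-2u^2 - 10u + 28) + (0)
Last nonzero remainder: -2u^2 - 10u + 28. Dividing through by -2 gives the monic gcd u^2 + 5u - 14.
Then lcm(f, g) = f·g / gcd(f, g); expanding and making the result monic gives the answer.

u^4 + 11u^3 + 24u^2 - 44u - 112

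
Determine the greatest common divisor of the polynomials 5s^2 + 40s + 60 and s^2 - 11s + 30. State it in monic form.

Apply the Euclidean algorithm:
  5s^2 + 40s + 60 = (5)(s^2 - 11s + 30) + (95s - 90)
  s^2 - 11s + 30 = ((1/95)s - 191/1805)(95s - 90) + (7392/361)
  95s - 90 = ((34295/7392)s - 5415/1232)(7392/361) + (0)
The last nonzero remainder is the constant 7392/361, so the polynomials are coprime and gcd = 1.

1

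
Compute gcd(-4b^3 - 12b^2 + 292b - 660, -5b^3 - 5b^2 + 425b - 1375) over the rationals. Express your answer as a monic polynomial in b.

b^2 + 6b - 55

By polynomial division,
  -4b^3 - 12b^2 + 292b - 660 = (4/5)(-5b^3 - 5b^2 + 425b - 1375) + (-8b^2 - 48b + 440)
  -5b^3 - 5b^2 + 425b - 1375 = ((5/8)b - 25/8)(-8b^2 - 48b + 440) + (0)
Last nonzero remainder: -8b^2 - 48b + 440. Dividing through by -8 gives the monic gcd b^2 + 6b - 55.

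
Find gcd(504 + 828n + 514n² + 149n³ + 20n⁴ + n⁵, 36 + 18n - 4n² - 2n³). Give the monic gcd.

Repeated division with remainder:
  n⁵ + 20n⁴ + 149n³ + 514n² + 828n + 504 = (-(1/2)n² - 9n - 61)(-2n³ - 4n² + 18n + 36) + (450n² + 2250n + 2700)
  -2n³ - 4n² + 18n + 36 = (-(1/225)n + 1/75)(450n² + 2250n + 2700) + (0)
Last nonzero remainder: 450n² + 2250n + 2700. Dividing through by 450 gives the monic gcd n² + 5n + 6.

6 + 5n + n²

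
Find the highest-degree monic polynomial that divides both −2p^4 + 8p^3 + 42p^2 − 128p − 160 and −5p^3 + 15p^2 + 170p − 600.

Euclidean algorithm in ℚ[p]:
  −2p^4 + 8p^3 + 42p^2 − 128p − 160 = ((2/5)p − 2/5)(−5p^3 + 15p^2 + 170p − 600) + (−20p^2 + 180p − 400)
  −5p^3 + 15p^2 + 170p − 600 = ((1/4)p + 3/2)(−20p^2 + 180p − 400) + (0)
Last nonzero remainder: −20p^2 + 180p − 400. Dividing through by −20 gives the monic gcd p^2 − 9p + 20.

p^2 − 9p + 20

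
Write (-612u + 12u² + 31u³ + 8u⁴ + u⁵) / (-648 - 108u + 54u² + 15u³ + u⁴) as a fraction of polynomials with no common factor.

Euclidean algorithm in ℚ[u]:
  u⁵ + 8u⁴ + 31u³ + 12u² - 612u = (u - 7)(u⁴ + 15u³ + 54u² - 108u - 648) + (82u³ + 498u² - 720u - 4536)
  u⁴ + 15u³ + 54u² - 108u - 648 = ((1/82)u + 183/1681)(82u³ + 498u² - 720u - 4536) + ((14400/1681)u² + (43200/1681)u - 259200/1681)
  82u³ + 498u² - 720u - 4536 = ((68921/7200)u + 11767/400)((14400/1681)u² + (43200/1681)u - 259200/1681) + (0)
Last nonzero remainder: (14400/1681)u² + (43200/1681)u - 259200/1681. Dividing through by 14400/1681 gives the monic gcd u² + 3u - 18.
Cancel u² + 3u - 18 from numerator and denominator to get the reduced form.

(34u + 5u² + u³)/(36 + 12u + u²)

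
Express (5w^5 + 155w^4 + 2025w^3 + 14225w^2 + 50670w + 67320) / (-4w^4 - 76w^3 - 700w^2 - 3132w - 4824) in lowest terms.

Apply the Euclidean algorithm:
  5w^5 + 155w^4 + 2025w^3 + 14225w^2 + 50670w + 67320 = (-(5/4)w - 15)(-4w^4 - 76w^3 - 700w^2 - 3132w - 4824) + (10w^3 - 190w^2 - 2340w - 5040)
  -4w^4 - 76w^3 - 700w^2 - 3132w - 4824 = (-(2/5)w - 76/5)(10w^3 - 190w^2 - 2340w - 5040) + (-4524w^2 - 40716w - 81432)
  10w^3 - 190w^2 - 2340w - 5040 = (-(5/2262)w + 70/1131)(-4524w^2 - 40716w - 81432) + (0)
Last nonzero remainder: -4524w^2 - 40716w - 81432. Dividing through by -4524 gives the monic gcd w^2 + 9w + 18.
Cancel w^2 + 9w + 18 from numerator and denominator to get the reduced form.

(-5w^3 - 110w^2 - 945w - 3740)/(4w^2 + 40w + 268)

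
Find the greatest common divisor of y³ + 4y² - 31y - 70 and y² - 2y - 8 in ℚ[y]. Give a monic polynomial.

Repeated division with remainder:
  y³ + 4y² - 31y - 70 = (y + 6)(y² - 2y - 8) + (-11y - 22)
  y² - 2y - 8 = (-(1/11)y + 4/11)(-11y - 22) + (0)
Last nonzero remainder: -11y - 22. Dividing through by -11 gives the monic gcd y + 2.

y + 2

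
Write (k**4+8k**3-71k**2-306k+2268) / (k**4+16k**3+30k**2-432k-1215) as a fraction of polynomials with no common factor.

(k**2-10k+28)/(k**2-2k-15)

Repeated division with remainder:
  k**4+8k**3-71k**2-306k+2268 = (k**4+16k**3+30k**2-432k-1215) + (-8k**3-101k**2+126k+3483)
  k**4+16k**3+30k**2-432k-1215 = (-(1/8)k-27/64)(-8k**3-101k**2+126k+3483) + ((201/64)k**2+(1809/32)k+16281/64)
  -8k**3-101k**2+126k+3483 = (-(512/201)k+2752/201)((201/64)k**2+(1809/32)k+16281/64) + (0)
Last nonzero remainder: (201/64)k**2+(1809/32)k+16281/64. Dividing through by 201/64 gives the monic gcd k**2+18k+81.
Cancel k**2+18k+81 from numerator and denominator to get the reduced form.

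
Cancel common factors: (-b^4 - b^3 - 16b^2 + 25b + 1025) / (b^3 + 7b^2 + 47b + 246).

(-b^2 + 25)/(b + 6)

By polynomial division,
  -b^4 - b^3 - 16b^2 + 25b + 1025 = (-b + 6)(b^3 + 7b^2 + 47b + 246) + (-11b^2 - 11b - 451)
  b^3 + 7b^2 + 47b + 246 = (-(1/11)b - 6/11)(-11b^2 - 11b - 451) + (0)
Last nonzero remainder: -11b^2 - 11b - 451. Dividing through by -11 gives the monic gcd b^2 + b + 41.
Cancel b^2 + b + 41 from numerator and denominator to get the reduced form.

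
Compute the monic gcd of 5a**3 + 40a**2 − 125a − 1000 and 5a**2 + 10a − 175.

By polynomial division,
  5a**3 + 40a**2 − 125a − 1000 = (a + 6)(5a**2 + 10a − 175) + (−10a + 50)
  5a**2 + 10a − 175 = (−(1/2)a − 7/2)(−10a + 50) + (0)
Last nonzero remainder: −10a + 50. Dividing through by −10 gives the monic gcd a − 5.

a − 5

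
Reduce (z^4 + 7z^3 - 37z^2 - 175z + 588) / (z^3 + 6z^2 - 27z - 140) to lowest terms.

(z^3 - 37z + 84)/(z^2 - z - 20)

By polynomial division,
  z^4 + 7z^3 - 37z^2 - 175z + 588 = (z + 1)(z^3 + 6z^2 - 27z - 140) + (-16z^2 - 8z + 728)
  z^3 + 6z^2 - 27z - 140 = (-(1/16)z - 11/32)(-16z^2 - 8z + 728) + ((63/4)z + 441/4)
  -16z^2 - 8z + 728 = (-(64/63)z + 416/63)((63/4)z + 441/4) + (0)
Last nonzero remainder: (63/4)z + 441/4. Dividing through by 63/4 gives the monic gcd z + 7.
Cancel z + 7 from numerator and denominator to get the reduced form.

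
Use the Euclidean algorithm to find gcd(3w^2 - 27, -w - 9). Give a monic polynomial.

1

Apply the Euclidean algorithm:
  3w^2 - 27 = (-3w + 27)(-w - 9) + (216)
  -w - 9 = (-(1/216)w - 1/24)(216) + (0)
The last nonzero remainder is the constant 216, so the polynomials are coprime and gcd = 1.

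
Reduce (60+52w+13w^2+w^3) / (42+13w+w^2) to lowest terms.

Euclidean algorithm in ℚ[w]:
  w^3+13w^2+52w+60 = (w)(w^2+13w+42) + (10w+60)
  w^2+13w+42 = ((1/10)w+7/10)(10w+60) + (0)
Last nonzero remainder: 10w+60. Dividing through by 10 gives the monic gcd w+6.
Cancel w+6 from numerator and denominator to get the reduced form.

(10+7w+w^2)/(7+w)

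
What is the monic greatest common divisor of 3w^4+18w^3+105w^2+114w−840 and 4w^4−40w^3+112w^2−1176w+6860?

w^2+4w+35

By polynomial division,
  3w^4+18w^3+105w^2+114w−840 = (3/4)(4w^4−40w^3+112w^2−1176w+6860) + (48w^3+21w^2+996w−5985)
  4w^4−40w^3+112w^2−1176w+6860 = ((1/12)w−167/192)(48w^3+21w^2+996w−5985) + ((3025/64)w^2+(3025/16)w+105875/64)
  48w^3+21w^2+996w−5985 = ((3072/3025)w−10944/3025)((3025/64)w^2+(3025/16)w+105875/64) + (0)
Last nonzero remainder: (3025/64)w^2+(3025/16)w+105875/64. Dividing through by 3025/64 gives the monic gcd w^2+4w+35.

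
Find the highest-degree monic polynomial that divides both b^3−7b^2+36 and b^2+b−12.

b−3

Euclidean algorithm in ℚ[b]:
  b^3−7b^2+36 = (b−8)(b^2+b−12) + (20b−60)
  b^2+b−12 = ((1/20)b+1/5)(20b−60) + (0)
Last nonzero remainder: 20b−60. Dividing through by 20 gives the monic gcd b−3.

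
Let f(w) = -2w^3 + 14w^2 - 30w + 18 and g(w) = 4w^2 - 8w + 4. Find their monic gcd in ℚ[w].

By polynomial division,
  -2w^3 + 14w^2 - 30w + 18 = (-(1/2)w + 5/2)(4w^2 - 8w + 4) + (-8w + 8)
  4w^2 - 8w + 4 = (-(1/2)w + 1/2)(-8w + 8) + (0)
Last nonzero remainder: -8w + 8. Dividing through by -8 gives the monic gcd w - 1.

w - 1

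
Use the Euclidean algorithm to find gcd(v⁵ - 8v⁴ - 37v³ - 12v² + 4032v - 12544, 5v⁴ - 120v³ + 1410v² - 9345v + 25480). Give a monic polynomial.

v² - 15v + 56

By polynomial division,
  v⁵ - 8v⁴ - 37v³ - 12v² + 4032v - 12544 = ((1/5)v + 16/5)(5v⁴ - 120v³ + 1410v² - 9345v + 25480) + (65v³ - 2655v² + 28840v - 94080)
  5v⁴ - 120v³ + 1410v² - 9345v + 25480 = ((1/13)v + 219/169)(65v³ - 2655v² + 28840v - 94080) + ((444815/169)v² - (6672225/169)v + 24909640/169)
  65v³ - 2655v² + 28840v - 94080 = ((2197/88963)v - 8112/12709)((444815/169)v² - (6672225/169)v + 24909640/169) + (0)
Last nonzero remainder: (444815/169)v² - (6672225/169)v + 24909640/169. Dividing through by 444815/169 gives the monic gcd v² - 15v + 56.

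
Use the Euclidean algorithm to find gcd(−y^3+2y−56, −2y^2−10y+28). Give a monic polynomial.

Repeated division with remainder:
  −y^3+2y−56 = ((1/2)y−5/2)(−2y^2−10y+28) + (−37y+14)
  −2y^2−10y+28 = ((2/37)y+398/1369)(−37y+14) + (32760/1369)
  −37y+14 = (−(50653/32760)y+1369/2340)(32760/1369) + (0)
The last nonzero remainder is the constant 32760/1369, so the polynomials are coprime and gcd = 1.

1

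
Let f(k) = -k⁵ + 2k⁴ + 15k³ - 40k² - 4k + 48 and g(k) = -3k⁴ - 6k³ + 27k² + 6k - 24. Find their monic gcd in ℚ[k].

k³ + 3k² - 6k - 8

Apply the Euclidean algorithm:
  -k⁵ + 2k⁴ + 15k³ - 40k² - 4k + 48 = ((1/3)k - 4/3)(-3k⁴ - 6k³ + 27k² + 6k - 24) + (-2k³ - 6k² + 12k + 16)
  -3k⁴ - 6k³ + 27k² + 6k - 24 = ((3/2)k - 3/2)(-2k³ - 6k² + 12k + 16) + (0)
Last nonzero remainder: -2k³ - 6k² + 12k + 16. Dividing through by -2 gives the monic gcd k³ + 3k² - 6k - 8.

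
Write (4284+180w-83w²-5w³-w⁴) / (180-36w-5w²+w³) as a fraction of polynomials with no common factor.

Repeated division with remainder:
  -w⁴-5w³-83w²+180w+4284 = (-w-10)(w³-5w²-36w+180) + (-169w²+6084)
  w³-5w²-36w+180 = (-(1/169)w+5/169)(-169w²+6084) + (0)
Last nonzero remainder: -169w²+6084. Dividing through by -169 gives the monic gcd w²-36.
Cancel w²-36 from numerator and denominator to get the reduced form.

(-119-5w-w²)/(-5+w)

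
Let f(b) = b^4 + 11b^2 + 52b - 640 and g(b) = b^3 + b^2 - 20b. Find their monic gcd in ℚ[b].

b^2 + b - 20

Repeated division with remainder:
  b^4 + 11b^2 + 52b - 640 = (b - 1)(b^3 + b^2 - 20b) + (32b^2 + 32b - 640)
  b^3 + b^2 - 20b = ((1/32)b)(32b^2 + 32b - 640) + (0)
Last nonzero remainder: 32b^2 + 32b - 640. Dividing through by 32 gives the monic gcd b^2 + b - 20.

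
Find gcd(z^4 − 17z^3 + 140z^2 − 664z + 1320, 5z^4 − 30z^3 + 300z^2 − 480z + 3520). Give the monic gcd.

Apply the Euclidean algorithm:
  z^4 − 17z^3 + 140z^2 − 664z + 1320 = (1/5)(5z^4 − 30z^3 + 300z^2 − 480z + 3520) + (−11z^3 + 80z^2 − 568z + 616)
  5z^4 − 30z^3 + 300z^2 − 480z + 3520 = (−(5/11)z − 70/121)(−11z^3 + 80z^2 − 568z + 616) + ((10660/121)z^2 − (63960/121)z + 42640/11)
  −11z^3 + 80z^2 − 568z + 616 = (−(1331/10660)z + 847/5330)((10660/121)z^2 − (63960/121)z + 42640/11) + (0)
Last nonzero remainder: (10660/121)z^2 − (63960/121)z + 42640/11. Dividing through by 10660/121 gives the monic gcd z^2 − 6z + 44.

z^2 − 6z + 44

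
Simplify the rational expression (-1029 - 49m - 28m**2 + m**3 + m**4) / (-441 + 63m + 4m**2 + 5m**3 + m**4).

By polynomial division,
  m**4 + m**3 - 28m**2 - 49m - 1029 = (m**4 + 5m**3 + 4m**2 + 63m - 441) + (-4m**3 - 32m**2 - 112m - 588)
  m**4 + 5m**3 + 4m**2 + 63m - 441 = (-(1/4)m + 3/4)(-4m**3 - 32m**2 - 112m - 588) + (0)
Last nonzero remainder: -4m**3 - 32m**2 - 112m - 588. Dividing through by -4 gives the monic gcd m**3 + 8m**2 + 28m + 147.
Cancel m**3 + 8m**2 + 28m + 147 from numerator and denominator to get the reduced form.

(-7 + m)/(-3 + m)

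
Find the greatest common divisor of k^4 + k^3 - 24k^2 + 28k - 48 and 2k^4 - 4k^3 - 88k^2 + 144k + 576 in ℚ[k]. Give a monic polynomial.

k^2 + 2k - 24

Apply the Euclidean algorithm:
  k^4 + k^3 - 24k^2 + 28k - 48 = (1/2)(2k^4 - 4k^3 - 88k^2 + 144k + 576) + (3k^3 + 20k^2 - 44k - 336)
  2k^4 - 4k^3 - 88k^2 + 144k + 576 = ((2/3)k - 52/9)(3k^3 + 20k^2 - 44k - 336) + ((512/9)k^2 + (1024/9)k - 4096/3)
  3k^3 + 20k^2 - 44k - 336 = ((27/512)k + 63/256)((512/9)k^2 + (1024/9)k - 4096/3) + (0)
Last nonzero remainder: (512/9)k^2 + (1024/9)k - 4096/3. Dividing through by 512/9 gives the monic gcd k^2 + 2k - 24.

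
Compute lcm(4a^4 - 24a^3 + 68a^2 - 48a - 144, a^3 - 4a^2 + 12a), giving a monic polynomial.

By polynomial division,
  4a^4 - 24a^3 + 68a^2 - 48a - 144 = (4a - 8)(a^3 - 4a^2 + 12a) + (-12a^2 + 48a - 144)
  a^3 - 4a^2 + 12a = (-(1/12)a)(-12a^2 + 48a - 144) + (0)
Last nonzero remainder: -12a^2 + 48a - 144. Dividing through by -12 gives the monic gcd a^2 - 4a + 12.
Then lcm(f, g) = f·g / gcd(f, g); expanding and making the result monic gives the answer.

a^5 - 6a^4 + 17a^3 - 12a^2 - 36a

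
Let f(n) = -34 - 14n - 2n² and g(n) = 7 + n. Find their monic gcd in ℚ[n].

By polynomial division,
  -2n² - 14n - 34 = (-2n)(n + 7) + (-34)
  n + 7 = (-(1/34)n - 7/34)(-34) + (0)
The last nonzero remainder is the constant -34, so the polynomials are coprime and gcd = 1.

1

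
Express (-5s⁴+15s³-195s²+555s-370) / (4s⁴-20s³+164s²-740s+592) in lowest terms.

(-5s+10)/(4s-16)

Repeated division with remainder:
  -5s⁴+15s³-195s²+555s-370 = (-5/4)(4s⁴-20s³+164s²-740s+592) + (-10s³+10s²-370s+370)
  4s⁴-20s³+164s²-740s+592 = (-(2/5)s+8/5)(-10s³+10s²-370s+370) + (0)
Last nonzero remainder: -10s³+10s²-370s+370. Dividing through by -10 gives the monic gcd s³-s²+37s-37.
Cancel s³-s²+37s-37 from numerator and denominator to get the reduced form.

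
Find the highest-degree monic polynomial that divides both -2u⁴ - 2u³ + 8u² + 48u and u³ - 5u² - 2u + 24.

u - 3

By polynomial division,
  -2u⁴ - 2u³ + 8u² + 48u = (-2u - 12)(u³ - 5u² - 2u + 24) + (-56u² + 72u + 288)
  u³ - 5u² - 2u + 24 = (-(1/56)u + 13/196)(-56u² + 72u + 288) + (-(80/49)u + 240/49)
  -56u² + 72u + 288 = ((343/10)u + 294/5)(-(80/49)u + 240/49) + (0)
Last nonzero remainder: -(80/49)u + 240/49. Dividing through by -80/49 gives the monic gcd u - 3.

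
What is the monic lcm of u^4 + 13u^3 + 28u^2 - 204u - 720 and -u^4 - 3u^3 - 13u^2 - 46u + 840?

By polynomial division,
  u^4 + 13u^3 + 28u^2 - 204u - 720 = (-1)(-u^4 - 3u^3 - 13u^2 - 46u + 840) + (10u^3 + 15u^2 - 250u + 120)
  -u^4 - 3u^3 - 13u^2 - 46u + 840 = (-(1/10)u - 3/20)(10u^3 + 15u^2 - 250u + 120) + (-(143/4)u^2 - (143/2)u + 858)
  10u^3 + 15u^2 - 250u + 120 = (-(40/143)u + 20/143)(-(143/4)u^2 - (143/2)u + 858) + (0)
Last nonzero remainder: -(143/4)u^2 - (143/2)u + 858. Dividing through by -143/4 gives the monic gcd u^2 + 2u - 24.
Then lcm(f, g) = f·g / gcd(f, g); expanding and making the result monic gives the answer.

u^6 + 14u^5 + 76u^4 + 279u^3 + 56u^2 - 7860u - 25200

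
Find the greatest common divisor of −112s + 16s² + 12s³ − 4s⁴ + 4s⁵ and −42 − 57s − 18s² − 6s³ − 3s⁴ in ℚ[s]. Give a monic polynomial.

By polynomial division,
  4s⁵ − 4s⁴ + 12s³ + 16s² − 112s = (−(4/3)s + 4)(−3s⁴ − 6s³ − 18s² − 57s − 42) + (12s³ + 12s² + 60s + 168)
  −3s⁴ − 6s³ − 18s² − 57s − 42 = (−(1/4)s − 1/4)(12s³ + 12s² + 60s + 168) + (0)
Last nonzero remainder: 12s³ + 12s² + 60s + 168. Dividing through by 12 gives the monic gcd s³ + s² + 5s + 14.

14 + 5s + s² + s³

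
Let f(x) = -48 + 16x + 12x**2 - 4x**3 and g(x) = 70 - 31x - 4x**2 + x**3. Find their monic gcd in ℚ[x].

-2 + x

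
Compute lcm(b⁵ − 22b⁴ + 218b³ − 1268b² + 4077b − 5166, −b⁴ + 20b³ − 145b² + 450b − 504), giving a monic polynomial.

Repeated division with remainder:
  b⁵ − 22b⁴ + 218b³ − 1268b² + 4077b − 5166 = (−b + 2)(−b⁴ + 20b³ − 145b² + 450b − 504) + (33b³ − 528b² + 2673b − 4158)
  −b⁴ + 20b³ − 145b² + 450b − 504 = (−(1/33)b + 4/33)(33b³ − 528b² + 2673b − 4158) + (0)
Last nonzero remainder: 33b³ − 528b² + 2673b − 4158. Dividing through by 33 gives the monic gcd b³ − 16b² + 81b − 126.
Then lcm(f, g) = f·g / gcd(f, g); expanding and making the result monic gives the answer.

b⁶ − 26b⁵ + 306b⁴ − 2140b³ + 9149b² − 21474b + 20664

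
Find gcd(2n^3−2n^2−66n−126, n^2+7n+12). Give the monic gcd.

By polynomial division,
  2n^3−2n^2−66n−126 = (2n−16)(n^2+7n+12) + (22n+66)
  n^2+7n+12 = ((1/22)n+2/11)(22n+66) + (0)
Last nonzero remainder: 22n+66. Dividing through by 22 gives the monic gcd n+3.

n+3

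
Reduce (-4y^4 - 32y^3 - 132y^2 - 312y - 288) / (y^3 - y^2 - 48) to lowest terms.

(-4y^2 - 20y - 24)/(y - 4)

Euclidean algorithm in ℚ[y]:
  -4y^4 - 32y^3 - 132y^2 - 312y - 288 = (-4y - 36)(y^3 - y^2 - 48) + (-168y^2 - 504y - 2016)
  y^3 - y^2 - 48 = (-(1/168)y + 1/42)(-168y^2 - 504y - 2016) + (0)
Last nonzero remainder: -168y^2 - 504y - 2016. Dividing through by -168 gives the monic gcd y^2 + 3y + 12.
Cancel y^2 + 3y + 12 from numerator and denominator to get the reduced form.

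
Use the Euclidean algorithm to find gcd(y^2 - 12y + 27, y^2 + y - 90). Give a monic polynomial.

Apply the Euclidean algorithm:
  y^2 - 12y + 27 = (y^2 + y - 90) + (-13y + 117)
  y^2 + y - 90 = (-(1/13)y - 10/13)(-13y + 117) + (0)
Last nonzero remainder: -13y + 117. Dividing through by -13 gives the monic gcd y - 9.

y - 9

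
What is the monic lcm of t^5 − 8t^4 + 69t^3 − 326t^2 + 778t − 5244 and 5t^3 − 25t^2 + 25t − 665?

t^6 − 15t^5 + 125t^4 − 809t^3 + 3060t^2 − 10690t + 36708

Repeated division with remainder:
  t^5 − 8t^4 + 69t^3 − 326t^2 + 778t − 5244 = ((1/5)t^2 − (3/5)t + 49/5)(5t^3 − 25t^2 + 25t − 665) + (67t^2 + 134t + 1273)
  5t^3 − 25t^2 + 25t − 665 = ((5/67)t − 35/67)(67t^2 + 134t + 1273) + (0)
Last nonzero remainder: 67t^2 + 134t + 1273. Dividing through by 67 gives the monic gcd t^2 + 2t + 19.
Then lcm(f, g) = f·g / gcd(f, g); expanding and making the result monic gives the answer.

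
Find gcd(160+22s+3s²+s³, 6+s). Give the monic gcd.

1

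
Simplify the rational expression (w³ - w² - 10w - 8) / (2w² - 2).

(w² - 2w - 8)/(2w - 2)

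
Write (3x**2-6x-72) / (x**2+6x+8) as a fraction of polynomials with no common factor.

(3x-18)/(x+2)

Euclidean algorithm in ℚ[x]:
  3x**2-6x-72 = (3)(x**2+6x+8) + (-24x-96)
  x**2+6x+8 = (-(1/24)x-1/12)(-24x-96) + (0)
Last nonzero remainder: -24x-96. Dividing through by -24 gives the monic gcd x+4.
Cancel x+4 from numerator and denominator to get the reduced form.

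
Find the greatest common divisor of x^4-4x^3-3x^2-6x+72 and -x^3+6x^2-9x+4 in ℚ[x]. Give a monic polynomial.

By polynomial division,
  x^4-4x^3-3x^2-6x+72 = (-x-2)(-x^3+6x^2-9x+4) + (-20x+80)
  -x^3+6x^2-9x+4 = ((1/20)x^2-(1/10)x+1/20)(-20x+80) + (0)
Last nonzero remainder: -20x+80. Dividing through by -20 gives the monic gcd x-4.

x-4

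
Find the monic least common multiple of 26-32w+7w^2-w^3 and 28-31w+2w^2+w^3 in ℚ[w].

Apply the Euclidean algorithm:
  -w^3+7w^2-32w+26 = (-1)(w^3+2w^2-31w+28) + (9w^2-63w+54)
  w^3+2w^2-31w+28 = ((1/9)w+1)(9w^2-63w+54) + (26w-26)
  9w^2-63w+54 = ((9/26)w-27/13)(26w-26) + (0)
Last nonzero remainder: 26w-26. Dividing through by 26 gives the monic gcd w-1.
Then lcm(f, g) = f·g / gcd(f, g); expanding and making the result monic gives the answer.

728-974w+266w^2-17w^3-4w^4+w^5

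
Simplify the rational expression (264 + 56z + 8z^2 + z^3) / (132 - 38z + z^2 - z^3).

(-6 - z)/(-3 + z)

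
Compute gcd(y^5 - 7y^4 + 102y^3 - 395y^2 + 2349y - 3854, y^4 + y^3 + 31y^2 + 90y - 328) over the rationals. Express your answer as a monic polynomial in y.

y^3 - 3y^2 + 43y - 82

Euclidean algorithm in ℚ[y]:
  y^5 - 7y^4 + 102y^3 - 395y^2 + 2349y - 3854 = (y - 8)(y^4 + y^3 + 31y^2 + 90y - 328) + (79y^3 - 237y^2 + 3397y - 6478)
  y^4 + y^3 + 31y^2 + 90y - 328 = ((1/79)y + 4/79)(79y^3 - 237y^2 + 3397y - 6478) + (0)
Last nonzero remainder: 79y^3 - 237y^2 + 3397y - 6478. Dividing through by 79 gives the monic gcd y^3 - 3y^2 + 43y - 82.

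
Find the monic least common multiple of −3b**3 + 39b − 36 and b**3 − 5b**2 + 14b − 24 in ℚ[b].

Repeated division with remainder:
  −3b**3 + 39b − 36 = (−3)(b**3 − 5b**2 + 14b − 24) + (−15b**2 + 81b − 108)
  b**3 − 5b**2 + 14b − 24 = (−(1/15)b − 2/75)(−15b**2 + 81b − 108) + ((224/25)b − 672/25)
  −15b**2 + 81b − 108 = (−(375/224)b + 225/56)((224/25)b − 672/25) + (0)
Last nonzero remainder: (224/25)b − 672/25. Dividing through by 224/25 gives the monic gcd b − 3.
Then lcm(f, g) = f·g / gcd(f, g); expanding and making the result monic gives the answer.

b**5 − 2b**4 − 5b**3 + 38b**2 − 128b + 96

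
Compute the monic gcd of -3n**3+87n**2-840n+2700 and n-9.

n-9

Repeated division with remainder:
  -3n**3+87n**2-840n+2700 = (-3n**2+60n-300)(n-9) + (0)
The last nonzero remainder n-9 is already monic.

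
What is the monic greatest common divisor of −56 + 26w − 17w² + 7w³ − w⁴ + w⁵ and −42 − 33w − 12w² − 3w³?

7 + 2w + w²

Repeated division with remainder:
  w⁵ − w⁴ + 7w³ − 17w² + 26w − 56 = (−(1/3)w² + (5/3)w − 16/3)(−3w³ − 12w² − 33w − 42) + (−40w² − 80w − 280)
  −3w³ − 12w² − 33w − 42 = ((3/40)w + 3/20)(−40w² − 80w − 280) + (0)
Last nonzero remainder: −40w² − 80w − 280. Dividing through by −40 gives the monic gcd w² + 2w + 7.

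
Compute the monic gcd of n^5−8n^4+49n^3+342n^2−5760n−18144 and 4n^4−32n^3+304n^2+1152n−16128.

Apply the Euclidean algorithm:
  n^5−8n^4+49n^3+342n^2−5760n−18144 = ((1/4)n)(4n^4−32n^3+304n^2+1152n−16128) + (−27n^3+54n^2−1728n−18144)
  4n^4−32n^3+304n^2+1152n−16128 = (−(4/27)n+8/9)(−27n^3+54n^2−1728n−18144) + (0)
Last nonzero remainder: −27n^3+54n^2−1728n−18144. Dividing through by −27 gives the monic gcd n^3−2n^2+64n+672.

n^3−2n^2+64n+672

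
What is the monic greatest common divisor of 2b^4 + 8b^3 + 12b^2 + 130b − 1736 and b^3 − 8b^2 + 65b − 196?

Euclidean algorithm in ℚ[b]:
  2b^4 + 8b^3 + 12b^2 + 130b − 1736 = (2b + 24)(b^3 − 8b^2 + 65b − 196) + (74b^2 − 1038b + 2968)
  b^3 − 8b^2 + 65b − 196 = ((1/74)b + 223/2738)(74b^2 − 1038b + 2968) + ((149814/1369)b − 599256/1369)
  74b^2 − 1038b + 2968 = ((50653/74907)b − 72557/10701)((149814/1369)b − 599256/1369) + (0)
Last nonzero remainder: (149814/1369)b − 599256/1369. Dividing through by 149814/1369 gives the monic gcd b − 4.

b − 4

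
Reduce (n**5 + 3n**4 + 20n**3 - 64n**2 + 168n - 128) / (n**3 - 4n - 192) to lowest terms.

(n**3 - 3n**2 + 6n - 4)/(n - 6)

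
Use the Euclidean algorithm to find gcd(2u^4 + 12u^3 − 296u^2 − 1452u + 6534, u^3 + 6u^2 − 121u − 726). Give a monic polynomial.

Apply the Euclidean algorithm:
  2u^4 + 12u^3 − 296u^2 − 1452u + 6534 = (2u)(u^3 + 6u^2 − 121u − 726) + (−54u^2 + 6534)
  u^3 + 6u^2 − 121u − 726 = (−(1/54)u − 1/9)(−54u^2 + 6534) + (0)
Last nonzero remainder: −54u^2 + 6534. Dividing through by −54 gives the monic gcd u^2 − 121.

u^2 − 121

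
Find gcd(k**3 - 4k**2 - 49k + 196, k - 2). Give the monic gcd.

Apply the Euclidean algorithm:
  k**3 - 4k**2 - 49k + 196 = (k**2 - 2k - 53)(k - 2) + (90)
  k - 2 = ((1/90)k - 1/45)(90) + (0)
The last nonzero remainder is the constant 90, so the polynomials are coprime and gcd = 1.

1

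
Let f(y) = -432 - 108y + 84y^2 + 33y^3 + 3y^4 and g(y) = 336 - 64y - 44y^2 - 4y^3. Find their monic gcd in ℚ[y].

-12 + 4y + y^2

Repeated division with remainder:
  3y^4 + 33y^3 + 84y^2 - 108y - 432 = (-(3/4)y)(-4y^3 - 44y^2 - 64y + 336) + (36y^2 + 144y - 432)
  -4y^3 - 44y^2 - 64y + 336 = (-(1/9)y - 7/9)(36y^2 + 144y - 432) + (0)
Last nonzero remainder: 36y^2 + 144y - 432. Dividing through by 36 gives the monic gcd y^2 + 4y - 12.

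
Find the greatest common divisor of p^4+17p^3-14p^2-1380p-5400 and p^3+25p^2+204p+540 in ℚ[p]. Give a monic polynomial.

Euclidean algorithm in ℚ[p]:
  p^4+17p^3-14p^2-1380p-5400 = (p-8)(p^3+25p^2+204p+540) + (-18p^2-288p-1080)
  p^3+25p^2+204p+540 = (-(1/18)p-1/2)(-18p^2-288p-1080) + (0)
Last nonzero remainder: -18p^2-288p-1080. Dividing through by -18 gives the monic gcd p^2+16p+60.

p^2+16p+60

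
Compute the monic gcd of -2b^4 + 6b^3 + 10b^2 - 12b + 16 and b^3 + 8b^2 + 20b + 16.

b + 2

By polynomial division,
  -2b^4 + 6b^3 + 10b^2 - 12b + 16 = (-2b + 22)(b^3 + 8b^2 + 20b + 16) + (-126b^2 - 420b - 336)
  b^3 + 8b^2 + 20b + 16 = (-(1/126)b - 1/27)(-126b^2 - 420b - 336) + ((16/9)b + 32/9)
  -126b^2 - 420b - 336 = (-(567/8)b - 189/2)((16/9)b + 32/9) + (0)
Last nonzero remainder: (16/9)b + 32/9. Dividing through by 16/9 gives the monic gcd b + 2.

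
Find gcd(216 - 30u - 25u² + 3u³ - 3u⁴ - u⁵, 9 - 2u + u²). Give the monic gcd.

9 - 2u + u²

Apply the Euclidean algorithm:
  -u⁵ - 3u⁴ + 3u³ - 25u² - 30u + 216 = (-u³ - 5u² + 2u + 24)(u² - 2u + 9) + (0)
The last nonzero remainder u² - 2u + 9 is already monic.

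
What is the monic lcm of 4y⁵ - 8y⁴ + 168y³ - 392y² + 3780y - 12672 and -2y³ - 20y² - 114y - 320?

y⁶ + 3y⁵ + 32y⁴ + 112y³ + 455y² + 1557y - 15840

Repeated division with remainder:
  4y⁵ - 8y⁴ + 168y³ - 392y² + 3780y - 12672 = (-2y² + 24y - 210)(-2y³ - 20y² - 114y - 320) + (-2496y² - 12480y - 79872)
  -2y³ - 20y² - 114y - 320 = ((1/1248)y + 5/1248)(-2496y² - 12480y - 79872) + (0)
Last nonzero remainder: -2496y² - 12480y - 79872. Dividing through by -2496 gives the monic gcd y² + 5y + 32.
Then lcm(f, g) = f·g / gcd(f, g); expanding and making the result monic gives the answer.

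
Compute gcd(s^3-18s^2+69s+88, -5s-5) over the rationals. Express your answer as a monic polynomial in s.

s+1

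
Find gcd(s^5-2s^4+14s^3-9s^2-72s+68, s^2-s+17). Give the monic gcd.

s^2-s+17

Apply the Euclidean algorithm:
  s^5-2s^4+14s^3-9s^2-72s+68 = (s^3-s^2-4s+4)(s^2-s+17) + (0)
The last nonzero remainder s^2-s+17 is already monic.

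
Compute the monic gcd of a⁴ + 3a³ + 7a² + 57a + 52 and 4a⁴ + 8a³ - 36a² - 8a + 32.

a² + 5a + 4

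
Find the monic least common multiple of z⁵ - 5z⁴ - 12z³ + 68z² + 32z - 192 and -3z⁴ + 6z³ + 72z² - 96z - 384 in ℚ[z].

z⁶ - z⁵ - 32z⁴ + 20z³ + 304z² - 64z - 768

Apply the Euclidean algorithm:
  z⁵ - 5z⁴ - 12z³ + 68z² + 32z - 192 = (-(1/3)z + 1)(-3z⁴ + 6z³ + 72z² - 96z - 384) + (6z³ - 36z² + 192)
  -3z⁴ + 6z³ + 72z² - 96z - 384 = (-(1/2)z - 2)(6z³ - 36z² + 192) + (0)
Last nonzero remainder: 6z³ - 36z² + 192. Dividing through by 6 gives the monic gcd z³ - 6z² + 32.
Then lcm(f, g) = f·g / gcd(f, g); expanding and making the result monic gives the answer.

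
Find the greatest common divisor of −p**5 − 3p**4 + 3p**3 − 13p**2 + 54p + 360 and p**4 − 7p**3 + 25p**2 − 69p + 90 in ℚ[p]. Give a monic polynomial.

p**3 − 4p**2 + 13p − 30

Repeated division with remainder:
  −p**5 − 3p**4 + 3p**3 − 13p**2 + 54p + 360 = (−p − 10)(p**4 − 7p**3 + 25p**2 − 69p + 90) + (−42p**3 + 168p**2 − 546p + 1260)
  p**4 − 7p**3 + 25p**2 − 69p + 90 = (−(1/42)p + 1/14)(−42p**3 + 168p**2 − 546p + 1260) + (0)
Last nonzero remainder: −42p**3 + 168p**2 − 546p + 1260. Dividing through by −42 gives the monic gcd p**3 − 4p**2 + 13p − 30.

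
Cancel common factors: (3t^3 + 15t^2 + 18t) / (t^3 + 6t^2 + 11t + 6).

(3t)/(t + 1)

Apply the Euclidean algorithm:
  3t^3 + 15t^2 + 18t = (3)(t^3 + 6t^2 + 11t + 6) + (-3t^2 - 15t - 18)
  t^3 + 6t^2 + 11t + 6 = (-(1/3)t - 1/3)(-3t^2 - 15t - 18) + (0)
Last nonzero remainder: -3t^2 - 15t - 18. Dividing through by -3 gives the monic gcd t^2 + 5t + 6.
Cancel t^2 + 5t + 6 from numerator and denominator to get the reduced form.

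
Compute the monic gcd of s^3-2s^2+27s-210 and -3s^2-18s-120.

Apply the Euclidean algorithm:
  s^3-2s^2+27s-210 = (-(1/3)s+8/3)(-3s^2-18s-120) + (35s+110)
  -3s^2-18s-120 = (-(3/35)s-12/49)(35s+110) + (-4560/49)
  35s+110 = (-(343/912)s-539/456)(-4560/49) + (0)
The last nonzero remainder is the constant -4560/49, so the polynomials are coprime and gcd = 1.

1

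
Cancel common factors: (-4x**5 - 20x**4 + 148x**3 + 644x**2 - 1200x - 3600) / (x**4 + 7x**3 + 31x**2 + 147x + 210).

By polynomial division,
  -4x**5 - 20x**4 + 148x**3 + 644x**2 - 1200x - 3600 = (-4x + 8)(x**4 + 7x**3 + 31x**2 + 147x + 210) + (216x**3 + 984x**2 - 1536x - 5280)
  x**4 + 7x**3 + 31x**2 + 147x + 210 = ((1/216)x + 11/972)(216x**3 + 984x**2 - 1536x - 5280) + ((2185/81)x**2 + (15295/81)x + 21850/81)
  216x**3 + 984x**2 - 1536x - 5280 = ((17496/2185)x - 42768/2185)((2185/81)x**2 + (15295/81)x + 21850/81) + (0)
Last nonzero remainder: (2185/81)x**2 + (15295/81)x + 21850/81. Dividing through by 2185/81 gives the monic gcd x**2 + 7x + 10.
Cancel x**2 + 7x + 10 from numerator and denominator to get the reduced form.

(-4x**3 + 8x**2 + 132x - 360)/(x**2 + 21)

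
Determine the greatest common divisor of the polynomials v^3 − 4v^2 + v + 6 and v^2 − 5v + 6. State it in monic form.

v^2 − 5v + 6

Euclidean algorithm in ℚ[v]:
  v^3 − 4v^2 + v + 6 = (v + 1)(v^2 − 5v + 6) + (0)
The last nonzero remainder v^2 − 5v + 6 is already monic.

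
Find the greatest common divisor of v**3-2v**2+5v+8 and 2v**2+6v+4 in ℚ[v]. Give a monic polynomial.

v+1

Euclidean algorithm in ℚ[v]:
  v**3-2v**2+5v+8 = ((1/2)v-5/2)(2v**2+6v+4) + (18v+18)
  2v**2+6v+4 = ((1/9)v+2/9)(18v+18) + (0)
Last nonzero remainder: 18v+18. Dividing through by 18 gives the monic gcd v+1.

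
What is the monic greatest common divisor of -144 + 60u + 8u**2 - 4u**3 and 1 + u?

1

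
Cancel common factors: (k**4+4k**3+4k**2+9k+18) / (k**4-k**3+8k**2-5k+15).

Repeated division with remainder:
  k**4+4k**3+4k**2+9k+18 = (k**4-k**3+8k**2-5k+15) + (5k**3-4k**2+14k+3)
  k**4-k**3+8k**2-5k+15 = ((1/5)k-1/25)(5k**3-4k**2+14k+3) + ((126/25)k**2-(126/25)k+378/25)
  5k**3-4k**2+14k+3 = ((125/126)k+25/126)((126/25)k**2-(126/25)k+378/25) + (0)
Last nonzero remainder: (126/25)k**2-(126/25)k+378/25. Dividing through by 126/25 gives the monic gcd k**2-k+3.
Cancel k**2-k+3 from numerator and denominator to get the reduced form.

(k**2+5k+6)/(k**2+5)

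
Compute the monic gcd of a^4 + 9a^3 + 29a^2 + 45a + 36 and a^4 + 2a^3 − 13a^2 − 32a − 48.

a^3 + 6a^2 + 11a + 12

Apply the Euclidean algorithm:
  a^4 + 9a^3 + 29a^2 + 45a + 36 = (a^4 + 2a^3 − 13a^2 − 32a − 48) + (7a^3 + 42a^2 + 77a + 84)
  a^4 + 2a^3 − 13a^2 − 32a − 48 = ((1/7)a − 4/7)(7a^3 + 42a^2 + 77a + 84) + (0)
Last nonzero remainder: 7a^3 + 42a^2 + 77a + 84. Dividing through by 7 gives the monic gcd a^3 + 6a^2 + 11a + 12.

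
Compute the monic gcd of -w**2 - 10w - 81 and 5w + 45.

1

Euclidean algorithm in ℚ[w]:
  -w**2 - 10w - 81 = (-(1/5)w - 1/5)(5w + 45) + (-72)
  5w + 45 = (-(5/72)w - 5/8)(-72) + (0)
The last nonzero remainder is the constant -72, so the polynomials are coprime and gcd = 1.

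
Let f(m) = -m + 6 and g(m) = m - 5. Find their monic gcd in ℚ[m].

Euclidean algorithm in ℚ[m]:
  -m + 6 = (-1)(m - 5) + (1)
  m - 5 = (m - 5)(1) + (0)
The last nonzero remainder is the constant 1, so the polynomials are coprime and gcd = 1.

1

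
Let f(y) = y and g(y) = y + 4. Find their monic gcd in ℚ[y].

1

Apply the Euclidean algorithm:
  y = (y + 4) + (-4)
  y + 4 = (-(1/4)y - 1)(-4) + (0)
The last nonzero remainder is the constant -4, so the polynomials are coprime and gcd = 1.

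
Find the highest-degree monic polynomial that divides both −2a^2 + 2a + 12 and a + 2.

By polynomial division,
  −2a^2 + 2a + 12 = (−2a + 6)(a + 2) + (0)
The last nonzero remainder a + 2 is already monic.

a + 2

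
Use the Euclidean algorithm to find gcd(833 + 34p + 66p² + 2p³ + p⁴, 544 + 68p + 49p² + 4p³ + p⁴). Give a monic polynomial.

17 + p²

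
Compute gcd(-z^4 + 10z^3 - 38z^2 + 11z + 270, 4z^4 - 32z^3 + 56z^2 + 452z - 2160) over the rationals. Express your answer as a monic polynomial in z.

z^3 - 12z^2 + 62z - 135

By polynomial division,
  -z^4 + 10z^3 - 38z^2 + 11z + 270 = (-1/4)(4z^4 - 32z^3 + 56z^2 + 452z - 2160) + (2z^3 - 24z^2 + 124z - 270)
  4z^4 - 32z^3 + 56z^2 + 452z - 2160 = (2z + 8)(2z^3 - 24z^2 + 124z - 270) + (0)
Last nonzero remainder: 2z^3 - 24z^2 + 124z - 270. Dividing through by 2 gives the monic gcd z^3 - 12z^2 + 62z - 135.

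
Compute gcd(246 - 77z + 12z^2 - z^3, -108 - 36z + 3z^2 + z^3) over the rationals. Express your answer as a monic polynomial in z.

Euclidean algorithm in ℚ[z]:
  -z^3 + 12z^2 - 77z + 246 = (-1)(z^3 + 3z^2 - 36z - 108) + (15z^2 - 113z + 138)
  z^3 + 3z^2 - 36z - 108 = ((1/15)z + 158/225)(15z^2 - 113z + 138) + ((7684/225)z - 15368/75)
  15z^2 - 113z + 138 = ((3375/7684)z - 5175/7684)((7684/225)z - 15368/75) + (0)
Last nonzero remainder: (7684/225)z - 15368/75. Dividing through by 7684/225 gives the monic gcd z - 6.

-6 + z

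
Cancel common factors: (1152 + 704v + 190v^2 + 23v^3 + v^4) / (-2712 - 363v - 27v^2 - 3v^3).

(-144 - 70v - 15v^2 - v^3)/(339 + 3v + 3v^2)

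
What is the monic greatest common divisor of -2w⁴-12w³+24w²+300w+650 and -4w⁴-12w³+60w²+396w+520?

w³+w²-17w-65

Repeated division with remainder:
  -2w⁴-12w³+24w²+300w+650 = (1/2)(-4w⁴-12w³+60w²+396w+520) + (-6w³-6w²+102w+390)
  -4w⁴-12w³+60w²+396w+520 = ((2/3)w+4/3)(-6w³-6w²+102w+390) + (0)
Last nonzero remainder: -6w³-6w²+102w+390. Dividing through by -6 gives the monic gcd w³+w²-17w-65.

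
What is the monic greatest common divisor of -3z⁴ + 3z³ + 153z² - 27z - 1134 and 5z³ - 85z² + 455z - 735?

Repeated division with remainder:
  -3z⁴ + 3z³ + 153z² - 27z - 1134 = (-(3/5)z - 48/5)(5z³ - 85z² + 455z - 735) + (-390z² + 3900z - 8190)
  5z³ - 85z² + 455z - 735 = (-(1/78)z + 7/78)(-390z² + 3900z - 8190) + (0)
Last nonzero remainder: -390z² + 3900z - 8190. Dividing through by -390 gives the monic gcd z² - 10z + 21.

z² - 10z + 21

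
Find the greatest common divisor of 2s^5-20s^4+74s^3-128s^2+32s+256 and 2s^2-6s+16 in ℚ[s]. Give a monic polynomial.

Apply the Euclidean algorithm:
  2s^5-20s^4+74s^3-128s^2+32s+256 = (s^3-7s^2+8s+16)(2s^2-6s+16) + (0)
Last nonzero remainder: 2s^2-6s+16. Dividing through by 2 gives the monic gcd s^2-3s+8.

s^2-3s+8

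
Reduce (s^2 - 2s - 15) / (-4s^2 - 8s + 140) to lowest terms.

(-s - 3)/(4s + 28)

Euclidean algorithm in ℚ[s]:
  s^2 - 2s - 15 = (-1/4)(-4s^2 - 8s + 140) + (-4s + 20)
  -4s^2 - 8s + 140 = (s + 7)(-4s + 20) + (0)
Last nonzero remainder: -4s + 20. Dividing through by -4 gives the monic gcd s - 5.
Cancel s - 5 from numerator and denominator to get the reduced form.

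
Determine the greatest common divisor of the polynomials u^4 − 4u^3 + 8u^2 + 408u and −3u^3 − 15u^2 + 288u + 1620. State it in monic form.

Euclidean algorithm in ℚ[u]:
  u^4 − 4u^3 + 8u^2 + 408u = (−(1/3)u + 3)(−3u^3 − 15u^2 + 288u + 1620) + (149u^2 + 84u − 4860)
  −3u^3 − 15u^2 + 288u + 1620 = (−(3/149)u − 1983/22201)(149u^2 + 84u − 4860) + ((4388040/22201)u + 26328240/22201)
  149u^2 + 84u − 4860 = ((3307949/4388040)u − 66603/16252)((4388040/22201)u + 26328240/22201) + (0)
Last nonzero remainder: (4388040/22201)u + 26328240/22201. Dividing through by 4388040/22201 gives the monic gcd u + 6.

u + 6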